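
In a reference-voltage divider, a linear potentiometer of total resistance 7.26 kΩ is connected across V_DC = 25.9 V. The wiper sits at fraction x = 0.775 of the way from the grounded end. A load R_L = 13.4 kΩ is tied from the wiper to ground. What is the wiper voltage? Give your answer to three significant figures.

Lower segment x·R_p = 5.627 kΩ; upper segment (1−x)·R_p = 1.633 kΩ.
(x·R_p) ‖ R_L = 3.963 kΩ.
V_out = 25.9 × 3.963/(1.633 + 3.963) = 18.34 V.
(Unloaded: V_out = x·V_DC = 20.1 V.)

V_out ≈ 18.3 V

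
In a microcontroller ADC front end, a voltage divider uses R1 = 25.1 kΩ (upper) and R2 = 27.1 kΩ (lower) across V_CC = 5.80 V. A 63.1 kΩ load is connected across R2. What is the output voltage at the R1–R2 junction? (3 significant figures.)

V_out ≈ 2.50 V

First combine the lower leg with the load: R2 ‖ R_L = 18.96 kΩ.
Now apply the divider: V_out = 5.80 × 0.4303 = 2.496 V.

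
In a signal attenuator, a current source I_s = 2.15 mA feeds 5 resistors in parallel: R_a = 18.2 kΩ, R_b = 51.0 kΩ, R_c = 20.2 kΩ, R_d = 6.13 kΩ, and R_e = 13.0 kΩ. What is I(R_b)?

Total conductance ΣG = 1/18.2 + 1/51.0 + 1/20.2 + 1/6.13 + 1/13.0 = 0.3641 (units of 1/kΩ).
R_b takes the fraction G_k/ΣG = 0.01961/0.3641 = 0.05385, so I = 2.15 × 0.05385 = 0.1158 mA.

I ≈ 0.116 mA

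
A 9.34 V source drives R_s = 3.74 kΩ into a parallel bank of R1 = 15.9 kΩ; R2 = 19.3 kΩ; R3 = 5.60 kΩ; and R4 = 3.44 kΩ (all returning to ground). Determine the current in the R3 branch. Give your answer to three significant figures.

I ≈ 0.524 mA

Equivalent of the parallel group: R_p = 1.712 kΩ.
V_A = 9.34 × 1.712/5.452 = 2.933 V.
I(R3) = V_A / R3 = 2.933/5.60 = 0.5238 mA.
(Check via current divider: I_total = 1.713 mA; share G_k/ΣG = 0.3058 → same result.)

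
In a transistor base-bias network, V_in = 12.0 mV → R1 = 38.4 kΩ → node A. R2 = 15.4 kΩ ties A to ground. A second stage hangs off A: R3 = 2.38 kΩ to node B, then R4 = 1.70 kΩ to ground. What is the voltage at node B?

Looking into the second stage from A: R3 + R4 = 4.080 kΩ appears in parallel with R2.
R2 ‖ (R3+R4) = 3.225 kΩ.
First divider: V_A = V_in · 3.225/(38.4 + 3.225) = 0.9299 mV.
V_B = V_A × 0.4167 = 0.3874 mV.

V_B ≈ 0.387 mV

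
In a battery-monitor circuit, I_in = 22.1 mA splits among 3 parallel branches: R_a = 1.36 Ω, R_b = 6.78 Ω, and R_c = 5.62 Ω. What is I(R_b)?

I ≈ 3.07 mA

Total conductance ΣG = 1/1.36 + 1/6.78 + 1/5.62 = 1.061 (units of 1/Ω).
Current divider: I(R_b) = I_in · G_k/ΣG = 22.1 × (0.1475/1.061) = 22.1 × 0.1390 = 3.073 mA.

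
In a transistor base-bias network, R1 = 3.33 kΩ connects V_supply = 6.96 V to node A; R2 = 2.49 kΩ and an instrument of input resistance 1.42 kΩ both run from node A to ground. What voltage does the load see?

V_out ≈ 1.49 V

R2 ‖ R_L = (2.49 × 1.42)/(2.49 + 1.42) = 0.9043 kΩ.
Voltage divider with the loaded lower leg: V_out = 6.96 × 0.9043/(3.33 + 0.9043) = 6.96 × 0.2136 = 1.486 V.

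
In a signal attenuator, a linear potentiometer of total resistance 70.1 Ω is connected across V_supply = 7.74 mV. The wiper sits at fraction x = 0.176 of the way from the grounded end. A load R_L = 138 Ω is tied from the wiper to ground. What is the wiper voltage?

V_out ≈ 1.27 mV

Lower segment x·R_p = 12.34 Ω; upper segment (1−x)·R_p = 57.76 Ω.
Lower segment in parallel with the load: 12.34 ‖ 138 = 11.33 Ω.
Loaded-divider output: V_out = 7.74 × 0.1639 = 1.269 mV.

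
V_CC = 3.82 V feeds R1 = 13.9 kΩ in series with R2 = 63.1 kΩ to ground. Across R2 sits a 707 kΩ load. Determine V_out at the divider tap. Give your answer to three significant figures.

V_out ≈ 3.08 V

First combine the lower leg with the load: R2 ‖ R_L = 57.93 kΩ.
Now apply the divider: V_out = 3.82 × 0.8065 = 3.081 V.
(Unloaded it would be 3.13 V; the load pulls it down.)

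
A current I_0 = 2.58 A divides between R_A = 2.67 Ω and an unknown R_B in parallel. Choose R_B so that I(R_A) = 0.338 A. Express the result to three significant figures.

R_B ≈ 0.403 Ω

Two-branch current divider: I_A = I_0 · R_B/(R_A + R_B).
0.338/2.58 = R_B/(R_A + R_B) → R_B = R_A · (0.1310)/(1 − 0.1310) = 2.67 × 0.1508 = 0.4025 Ω.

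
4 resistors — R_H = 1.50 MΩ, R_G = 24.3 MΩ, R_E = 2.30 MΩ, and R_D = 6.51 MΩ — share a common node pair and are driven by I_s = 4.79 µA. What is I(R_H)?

I ≈ 2.46 µA

ΣG = 1/1.50 + 1/24.3 + 1/2.30 + 1/6.51 = 1.296.
R_H takes the fraction G_k/ΣG = 0.6667/1.296 = 0.5143, so I = 4.79 × 0.5143 = 2.464 µA.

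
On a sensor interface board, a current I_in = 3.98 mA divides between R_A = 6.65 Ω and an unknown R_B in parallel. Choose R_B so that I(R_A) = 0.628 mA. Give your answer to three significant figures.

R_B ≈ 1.25 Ω

In a two-way split, I_A/I_in = R_B/(R_A + R_B).
0.628/3.98 = R_B/(R_A + R_B) → R_B = R_A · (0.1578)/(1 − 0.1578) = 6.65 × 0.1874 = 1.246 Ω.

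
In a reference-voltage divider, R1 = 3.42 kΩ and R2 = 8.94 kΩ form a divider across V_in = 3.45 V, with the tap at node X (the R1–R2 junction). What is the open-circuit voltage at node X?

V_th ≈ 2.50 V

With X open, the divider is unloaded: V_th = 3.45 × 8.94/12.36 = 2.495 V.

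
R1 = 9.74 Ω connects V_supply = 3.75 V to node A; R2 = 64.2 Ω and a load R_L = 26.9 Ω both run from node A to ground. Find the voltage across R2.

V_out ≈ 2.48 V

First combine the lower leg with the load: R2 ‖ R_L = 18.96 Ω.
Now apply the divider: V_out = 3.75 × 0.6606 = 2.477 V.
(Unloaded it would be 3.26 V; the load pulls it down.)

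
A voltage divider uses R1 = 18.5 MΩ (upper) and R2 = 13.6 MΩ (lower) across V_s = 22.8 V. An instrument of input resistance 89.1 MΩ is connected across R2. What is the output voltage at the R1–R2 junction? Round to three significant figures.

V_out ≈ 8.88 V

R2 ‖ R_L = (13.6 × 89.1)/(13.6 + 89.1) = 11.80 MΩ.
Voltage divider with the loaded lower leg: V_out = 22.8 × 11.80/(18.5 + 11.80) = 22.8 × 0.3894 = 8.879 V.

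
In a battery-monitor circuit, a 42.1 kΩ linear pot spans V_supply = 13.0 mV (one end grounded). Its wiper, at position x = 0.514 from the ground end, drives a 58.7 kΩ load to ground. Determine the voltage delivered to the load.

The pot divides into 20.46 kΩ above the wiper and 21.64 kΩ below.
Lower segment in parallel with the load: 21.64 ‖ 58.7 = 15.81 kΩ.
Loaded-divider output: V_out = 13.0 × 0.4359 = 5.667 mV.

V_out ≈ 5.67 mV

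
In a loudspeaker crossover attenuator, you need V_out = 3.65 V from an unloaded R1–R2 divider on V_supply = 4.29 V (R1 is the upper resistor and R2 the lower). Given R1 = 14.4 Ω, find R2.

R2 ≈ 82.1 Ω

The divider ratio is R2/(R1+R2) = 3.65/4.29 = 0.8508.
R2 = R1 · 0.8508/(1 − 0.8508) = 82.12 Ω.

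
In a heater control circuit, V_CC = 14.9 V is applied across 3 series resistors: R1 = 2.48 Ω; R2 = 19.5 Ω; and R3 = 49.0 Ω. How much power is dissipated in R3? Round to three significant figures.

P ≈ 2.16 W

Series current I = V_CC/ΣR = 14.9/70.98 = 0.2099 A.
P = I²R = 0.04407 × 49.0 = 2.159 W.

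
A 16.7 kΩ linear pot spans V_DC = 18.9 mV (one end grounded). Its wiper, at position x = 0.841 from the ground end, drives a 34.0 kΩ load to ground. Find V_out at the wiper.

V_out ≈ 14.9 mV

The pot divides into 2.655 kΩ above the wiper and 14.04 kΩ below.
(x·R_p) ‖ R_L = 9.939 kΩ.
Loaded-divider output: V_out = 18.9 × 0.7892 = 14.92 mV.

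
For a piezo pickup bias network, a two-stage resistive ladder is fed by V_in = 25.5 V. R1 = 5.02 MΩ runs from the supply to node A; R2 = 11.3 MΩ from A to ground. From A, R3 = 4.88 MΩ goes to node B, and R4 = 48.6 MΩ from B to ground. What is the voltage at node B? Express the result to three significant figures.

V_B ≈ 15.1 V

Node A sees R2 in parallel with the series input of stage 2, R3 + R4 = 53.48 MΩ.
R2 ‖ (R3+R4) = 9.329 MΩ.
First divider: V_A = V_in · 9.329/(5.02 + 9.329) = 16.58 V.
Then the unloaded second divider: V_B = V_A × R4/(R3+R4) = 16.58 × 0.9088 = 15.07 V.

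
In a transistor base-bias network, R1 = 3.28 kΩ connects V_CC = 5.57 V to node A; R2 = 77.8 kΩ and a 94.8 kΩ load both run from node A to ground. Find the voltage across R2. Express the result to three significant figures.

V_out ≈ 5.17 V

First combine the lower leg with the load: R2 ‖ R_L = 42.73 kΩ.
Voltage divider with the loaded lower leg: V_out = 5.57 × 42.73/(3.28 + 42.73) = 5.57 × 0.9287 = 5.173 V.
(Unloaded it would be 5.34 V; the load pulls it down.)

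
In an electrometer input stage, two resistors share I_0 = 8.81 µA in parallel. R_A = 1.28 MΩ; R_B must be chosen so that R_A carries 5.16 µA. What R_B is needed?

R_B ≈ 1.81 MΩ

The fraction through R_A equals R_B/(R_A+R_B).
5.16/8.81 = R_B/(R_A + R_B) → R_B = R_A · (0.5857)/(1 − 0.5857) = 1.28 × 1.414 = 1.810 MΩ.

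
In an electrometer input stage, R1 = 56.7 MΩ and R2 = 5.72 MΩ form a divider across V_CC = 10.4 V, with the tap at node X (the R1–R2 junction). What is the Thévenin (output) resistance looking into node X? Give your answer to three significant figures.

Looking into X with the source shorted: R_th = R1·R2/(R1+R2) = 56.70 × 5.72/62.42 = 5.196 MΩ.

R_th ≈ 5.20 MΩ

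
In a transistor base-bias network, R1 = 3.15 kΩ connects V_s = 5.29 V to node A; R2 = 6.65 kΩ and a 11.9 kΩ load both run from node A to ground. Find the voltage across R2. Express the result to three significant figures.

V_out ≈ 3.04 V

R2 ‖ R_L = (6.65 × 11.9)/(6.65 + 11.9) = 4.266 kΩ.
Then V_out = V_s · R2'/(R1 + R2') = 5.29 × 4.266/7.416 = 3.043 V.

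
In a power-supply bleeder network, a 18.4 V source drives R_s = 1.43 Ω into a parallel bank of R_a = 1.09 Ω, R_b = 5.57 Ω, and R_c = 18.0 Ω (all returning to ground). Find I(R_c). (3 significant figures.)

Combine the parallel branches: R_p = (1/1.09 + 1/5.57 + 1/18.0)⁻¹ = 0.8677 Ω.
V_A by voltage divider: V_A = 18.4 × 0.8677/(1.43 + 0.8677) = 6.948 V.
I(R_c) = V_A / R_c = 6.948/18.0 = 0.3860 A.
(Equivalently: I_total = 8.008 A, then current-divider fraction G_k/ΣG = 0.04820.)

I ≈ 0.386 A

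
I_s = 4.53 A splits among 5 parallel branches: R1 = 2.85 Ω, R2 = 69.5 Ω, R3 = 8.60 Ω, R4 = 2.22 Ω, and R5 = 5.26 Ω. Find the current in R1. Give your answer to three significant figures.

I ≈ 1.42 A

ΣG = 1/2.85 + 1/69.5 + 1/8.60 + 1/2.22 + 1/5.26 = 1.122.
By the current-divider rule, I = I_s · G_k/ΣG = 4.53 × 0.3127 = 1.417 A.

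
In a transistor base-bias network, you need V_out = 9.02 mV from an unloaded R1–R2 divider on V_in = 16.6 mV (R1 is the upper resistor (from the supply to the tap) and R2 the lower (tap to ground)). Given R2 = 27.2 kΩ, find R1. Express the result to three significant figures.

R1 ≈ 22.9 kΩ

V_out/V_in = R2/(R1+R2) = 0.5434.
R1 = R2·(1/k − 1) = 27.2 × 0.8404 = 22.86 kΩ.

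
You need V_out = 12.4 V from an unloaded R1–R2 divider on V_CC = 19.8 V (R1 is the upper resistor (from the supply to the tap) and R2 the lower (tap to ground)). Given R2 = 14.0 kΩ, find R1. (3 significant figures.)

R1 ≈ 8.35 kΩ

Required fraction k = V_out/V_CC = 0.6263.
So R1 = R2 · (V_CC/V_out − 1) = 14.0 × (19.8/12.4 − 1) = 14.0 × 0.5968 = 8.355 kΩ.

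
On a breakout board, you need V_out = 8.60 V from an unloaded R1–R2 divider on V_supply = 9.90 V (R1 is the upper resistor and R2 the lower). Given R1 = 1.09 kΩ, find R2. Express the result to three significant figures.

The divider ratio is R2/(R1+R2) = 8.60/9.90 = 0.8687.
R2 = R1 · 0.8687/(1 − 0.8687) = 7.211 kΩ.

R2 ≈ 7.21 kΩ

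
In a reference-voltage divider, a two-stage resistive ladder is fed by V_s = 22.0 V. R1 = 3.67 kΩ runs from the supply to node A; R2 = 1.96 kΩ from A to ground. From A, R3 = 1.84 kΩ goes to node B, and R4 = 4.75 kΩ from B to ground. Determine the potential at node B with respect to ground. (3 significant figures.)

The second stage (R3 + R4 = 6.590 kΩ) loads node A in parallel with R2.
Effective lower resistance at A: R2 ‖ 6.590 = 1.511 kΩ.
First divider: V_A = V_s · 1.511/(3.67 + 1.511) = 6.415 V.
Then the unloaded second divider: V_B = V_A × R4/(R3+R4) = 6.415 × 0.7208 = 4.624 V.

V_B ≈ 4.62 V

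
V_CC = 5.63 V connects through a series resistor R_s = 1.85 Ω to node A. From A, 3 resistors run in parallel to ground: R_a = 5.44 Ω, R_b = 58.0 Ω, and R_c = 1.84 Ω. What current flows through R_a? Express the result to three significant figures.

I ≈ 0.435 A

Combine the parallel branches: R_p = (1/5.44 + 1/58.0 + 1/1.84)⁻¹ = 1.343 Ω.
Node voltage V_A = V_CC · R_p/(R_s + R_p) = 5.63 × 0.4206 = 2.368 V.
I(R_a) = V_A / R_a = 2.368/5.44 = 0.4353 A.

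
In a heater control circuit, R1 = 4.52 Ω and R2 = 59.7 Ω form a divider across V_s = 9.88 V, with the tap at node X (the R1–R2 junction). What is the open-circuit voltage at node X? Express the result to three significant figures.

Open-circuit (no load on X): V_th = V_s · R2/(R1 + R2) = 9.88 × 59.7/(4.520 + 59.7) = 9.185 V.

V_th ≈ 9.18 V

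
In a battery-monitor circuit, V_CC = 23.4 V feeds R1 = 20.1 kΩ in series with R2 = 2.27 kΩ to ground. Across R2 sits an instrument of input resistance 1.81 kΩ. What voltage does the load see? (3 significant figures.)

V_out ≈ 1.12 V

R2 ‖ R_L = (2.27 × 1.81)/(2.27 + 1.81) = 1.007 kΩ.
Now apply the divider: V_out = 23.4 × 0.04771 = 1.116 V.
(Unloaded it would be 2.37 V; the load pulls it down.)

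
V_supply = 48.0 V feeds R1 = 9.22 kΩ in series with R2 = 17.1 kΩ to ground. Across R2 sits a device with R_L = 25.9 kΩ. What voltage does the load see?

V_out ≈ 25.3 V

First combine the lower leg with the load: R2 ‖ R_L = 10.30 kΩ.
Voltage divider with the loaded lower leg: V_out = 48.0 × 10.30/(9.22 + 10.30) = 48.0 × 0.5277 = 25.33 V.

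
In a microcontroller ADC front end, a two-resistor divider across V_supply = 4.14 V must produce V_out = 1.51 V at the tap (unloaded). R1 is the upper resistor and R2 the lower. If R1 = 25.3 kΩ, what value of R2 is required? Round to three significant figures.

R2 ≈ 14.5 kΩ

The divider ratio is R2/(R1+R2) = 1.51/4.14 = 0.3647.
R2 = R1 · 0.3647/(1 − 0.3647) = 14.53 kΩ.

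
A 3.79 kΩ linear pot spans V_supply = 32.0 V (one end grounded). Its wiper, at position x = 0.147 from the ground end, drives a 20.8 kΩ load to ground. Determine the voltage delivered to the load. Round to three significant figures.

Split the track: R_lower = x·R_p = 0.5571 kΩ, R_upper = (1−x)·R_p = 3.233 kΩ.
(x·R_p) ‖ R_L = 0.5426 kΩ.
V_out = 32.0 × 0.5426/(3.233 + 0.5426) = 4.599 V.
(Unloaded: V_out = x·V_supply = 4.70 V.)

V_out ≈ 4.60 V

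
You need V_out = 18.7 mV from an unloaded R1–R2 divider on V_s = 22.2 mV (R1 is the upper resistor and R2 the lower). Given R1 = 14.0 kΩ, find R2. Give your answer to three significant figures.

R2 ≈ 74.8 kΩ

The divider ratio is R2/(R1+R2) = 18.7/22.2 = 0.8423.
R2 = R1 · 0.8423/(1 − 0.8423) = 74.80 kΩ.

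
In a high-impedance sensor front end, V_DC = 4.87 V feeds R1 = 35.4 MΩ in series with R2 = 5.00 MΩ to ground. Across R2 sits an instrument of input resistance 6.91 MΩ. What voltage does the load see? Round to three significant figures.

V_out ≈ 0.369 V

R2 ‖ R_L = (5.00 × 6.91)/(5.00 + 6.91) = 2.901 MΩ.
Voltage divider with the loaded lower leg: V_out = 4.87 × 2.901/(35.4 + 2.901) = 4.87 × 0.07574 = 0.3689 V.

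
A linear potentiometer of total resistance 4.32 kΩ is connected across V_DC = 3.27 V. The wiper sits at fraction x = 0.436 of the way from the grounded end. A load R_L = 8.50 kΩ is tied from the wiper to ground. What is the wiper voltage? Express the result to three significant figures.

Split the track: R_lower = x·R_p = 1.884 kΩ, R_upper = (1−x)·R_p = 2.436 kΩ.
Lower segment in parallel with the load: 1.884 ‖ 8.50 = 1.542 kΩ.
Then V_out = V_DC · 1.542/(2.436 + 1.542) = 1.267 V.

V_out ≈ 1.27 V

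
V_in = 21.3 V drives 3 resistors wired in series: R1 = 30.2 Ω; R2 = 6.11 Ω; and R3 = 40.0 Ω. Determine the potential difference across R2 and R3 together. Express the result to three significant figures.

Series total: ΣR = 30.2 + 6.11 + 40.0 = 76.31 Ω.
R_{R2..R3} = 6.11 + 40.0 = 46.11 Ω.
V = V_in · R/ΣR = 21.3 × 0.6042 = 12.87 V.

V ≈ 12.9 V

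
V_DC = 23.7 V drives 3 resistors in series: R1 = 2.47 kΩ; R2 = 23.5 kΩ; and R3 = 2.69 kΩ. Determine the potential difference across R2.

Series total: ΣR = 2.47 + 23.5 + 2.69 = 28.66 kΩ.
By the voltage-divider rule, V = 23.7 × 23.50/28.66 = 19.43 V.

V ≈ 19.4 V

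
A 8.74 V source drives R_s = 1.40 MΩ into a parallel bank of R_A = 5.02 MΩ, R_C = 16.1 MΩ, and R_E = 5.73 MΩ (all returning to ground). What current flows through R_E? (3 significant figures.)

I ≈ 0.947 µA

Equivalent of the parallel group: R_p = 2.294 MΩ.
V_A = 8.74 × 2.294/3.694 = 5.428 V.
I(R_E) = V_A / R_E = 5.428/5.73 = 0.9473 µA.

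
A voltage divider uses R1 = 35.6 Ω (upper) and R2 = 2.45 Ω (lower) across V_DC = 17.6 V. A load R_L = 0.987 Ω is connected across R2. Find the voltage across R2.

The load sits in parallel with R2, giving an effective lower resistance R2' = R2·R_L/(R2+R_L) = 0.7036 Ω.
Then V_out = V_DC · R2'/(R1 + R2') = 17.6 × 0.7036/36.30 = 0.3411 V.

V_out ≈ 0.341 V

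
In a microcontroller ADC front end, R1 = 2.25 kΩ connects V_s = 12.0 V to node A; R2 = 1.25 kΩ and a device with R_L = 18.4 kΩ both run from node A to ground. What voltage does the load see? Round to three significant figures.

V_out ≈ 4.11 V

The load sits in parallel with R2, giving an effective lower resistance R2' = R2·R_L/(R2+R_L) = 1.170 kΩ.
Then V_out = V_s · R2'/(R1 + R2') = 12.0 × 1.170/3.420 = 4.106 V.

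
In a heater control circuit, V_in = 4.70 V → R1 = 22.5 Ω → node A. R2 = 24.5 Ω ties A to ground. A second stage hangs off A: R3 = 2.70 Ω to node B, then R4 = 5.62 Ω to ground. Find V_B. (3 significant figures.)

V_B ≈ 0.687 V

The second stage (R3 + R4 = 8.320 Ω) loads node A in parallel with R2.
Effective lower resistance at A: R2 ‖ 8.320 = 6.211 Ω.
So V_A = 4.70 × 0.2163 = 1.017 V.
V_B = V_A × 0.6755 = 0.6868 V.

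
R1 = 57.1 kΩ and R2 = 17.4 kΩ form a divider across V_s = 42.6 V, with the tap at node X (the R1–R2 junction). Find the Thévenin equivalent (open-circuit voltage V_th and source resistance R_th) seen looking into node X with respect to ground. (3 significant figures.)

With X open, the divider is unloaded: V_th = 42.6 × 17.4/74.50 = 9.950 V.
Looking into X with the source shorted: R_th = R1·R2/(R1+R2) = 57.10 × 17.4/74.50 = 13.34 kΩ.

V_th ≈ 9.95 V, R_th ≈ 13.3 kΩ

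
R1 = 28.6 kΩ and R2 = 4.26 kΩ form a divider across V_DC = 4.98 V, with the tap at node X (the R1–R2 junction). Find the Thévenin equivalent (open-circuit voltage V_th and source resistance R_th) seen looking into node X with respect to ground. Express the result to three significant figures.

V_th ≈ 0.646 V, R_th ≈ 3.71 kΩ

V_th is the unloaded tap voltage: V_DC · R2/(R1+R2) = 4.98 × 0.1296 = 0.6456 V.
Looking into X with the source shorted: R_th = R1·R2/(R1+R2) = 28.60 × 4.26/32.86 = 3.708 kΩ.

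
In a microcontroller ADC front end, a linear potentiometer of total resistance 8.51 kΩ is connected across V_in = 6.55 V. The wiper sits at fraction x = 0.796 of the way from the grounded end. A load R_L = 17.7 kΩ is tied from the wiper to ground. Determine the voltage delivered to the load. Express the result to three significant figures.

Split the track: R_lower = x·R_p = 6.774 kΩ, R_upper = (1−x)·R_p = 1.736 kΩ.
(x·R_p) ‖ R_L = 4.899 kΩ.
Loaded-divider output: V_out = 6.55 × 0.7384 = 4.836 V.
(Unloaded: V_out = x·V_in = 5.21 V.)

V_out ≈ 4.84 V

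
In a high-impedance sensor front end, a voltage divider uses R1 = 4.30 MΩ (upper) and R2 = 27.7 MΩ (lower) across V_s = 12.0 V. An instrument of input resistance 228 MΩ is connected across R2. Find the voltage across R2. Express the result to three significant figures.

V_out ≈ 10.2 V

R2 ‖ R_L = (27.7 × 228)/(27.7 + 228) = 24.70 MΩ.
Voltage divider with the loaded lower leg: V_out = 12.0 × 24.70/(4.30 + 24.70) = 12.0 × 0.8517 = 10.22 V.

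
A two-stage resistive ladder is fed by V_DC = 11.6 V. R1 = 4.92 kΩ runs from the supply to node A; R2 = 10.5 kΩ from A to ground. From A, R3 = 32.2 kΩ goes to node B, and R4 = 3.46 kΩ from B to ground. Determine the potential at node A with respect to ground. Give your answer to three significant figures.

Node A sees R2 in parallel with the series input of stage 2, R3 + R4 = 35.66 kΩ.
R2 ‖ (R3+R4) = 8.112 kΩ.
So V_A = 11.6 × 0.6225 = 7.220 V.

V_A ≈ 7.22 V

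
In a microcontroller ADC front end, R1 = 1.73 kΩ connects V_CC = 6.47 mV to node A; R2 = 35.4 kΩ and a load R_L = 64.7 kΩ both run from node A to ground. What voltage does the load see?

V_out ≈ 6.02 mV

First combine the lower leg with the load: R2 ‖ R_L = 22.88 kΩ.
Then V_out = V_CC · R2'/(R1 + R2') = 6.47 × 22.88/24.61 = 6.015 mV.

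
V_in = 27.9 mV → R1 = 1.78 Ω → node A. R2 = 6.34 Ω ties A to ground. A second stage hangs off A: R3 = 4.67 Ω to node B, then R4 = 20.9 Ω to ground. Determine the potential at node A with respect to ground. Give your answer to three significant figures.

V_A ≈ 20.7 mV

Node A sees R2 in parallel with the series input of stage 2, R3 + R4 = 25.57 Ω.
R2 ‖ (R3+R4) = 5.080 Ω.
So V_A = 27.9 × 0.7405 = 20.66 mV.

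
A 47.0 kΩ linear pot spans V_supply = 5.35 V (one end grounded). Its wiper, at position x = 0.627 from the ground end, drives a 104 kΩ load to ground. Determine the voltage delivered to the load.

The pot divides into 17.53 kΩ above the wiper and 29.47 kΩ below.
R_L loads the lower segment: effective lower R = 22.96 kΩ.
V_out = 5.35 × 22.96/(17.53 + 22.96) = 3.034 V.
(Unloaded: V_out = x·V_supply = 3.35 V.)

V_out ≈ 3.03 V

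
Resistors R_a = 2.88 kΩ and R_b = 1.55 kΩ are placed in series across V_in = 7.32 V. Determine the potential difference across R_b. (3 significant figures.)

V ≈ 2.56 V

Series total: ΣR = 2.88 + 1.55 = 4.430 kΩ.
V = V_in · R/ΣR = 7.32 × 0.3499 = 2.561 V.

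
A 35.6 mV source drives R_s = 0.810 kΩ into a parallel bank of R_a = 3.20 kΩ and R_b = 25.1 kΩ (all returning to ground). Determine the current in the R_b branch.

I ≈ 1.10 µA

Parallel bank: R_p = 1/(1/3.20 + 1/25.1) = 2.838 kΩ.
Node voltage V_A = V_DC · R_p/(R_s + R_p) = 35.6 × 0.7780 = 27.70 mV.
I(R_b) = V_A / R_b = 27.70/25.1 = 1.103 µA.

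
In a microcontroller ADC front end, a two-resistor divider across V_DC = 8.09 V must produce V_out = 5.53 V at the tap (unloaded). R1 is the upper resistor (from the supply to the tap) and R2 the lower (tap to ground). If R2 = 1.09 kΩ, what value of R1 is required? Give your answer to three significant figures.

R1 ≈ 0.505 kΩ

V_out/V_DC = R2/(R1+R2) = 0.6836.
R1 = R2·(1/k − 1) = 1.09 × 0.4629 = 0.5046 kΩ.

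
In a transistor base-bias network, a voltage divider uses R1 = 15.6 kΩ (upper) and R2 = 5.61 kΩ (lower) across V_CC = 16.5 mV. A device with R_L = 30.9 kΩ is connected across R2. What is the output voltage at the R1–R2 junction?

First combine the lower leg with the load: R2 ‖ R_L = 4.748 kΩ.
Now apply the divider: V_out = 16.5 × 0.2333 = 3.850 mV.
(Unloaded it would be 4.36 mV; the load pulls it down.)

V_out ≈ 3.85 mV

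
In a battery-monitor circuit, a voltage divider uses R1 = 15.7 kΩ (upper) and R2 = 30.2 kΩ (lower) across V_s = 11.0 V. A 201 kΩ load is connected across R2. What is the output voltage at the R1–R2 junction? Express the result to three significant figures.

V_out ≈ 6.88 V

R2 ‖ R_L = (30.2 × 201)/(30.2 + 201) = 26.26 kΩ.
Now apply the divider: V_out = 11.0 × 0.6258 = 6.884 V.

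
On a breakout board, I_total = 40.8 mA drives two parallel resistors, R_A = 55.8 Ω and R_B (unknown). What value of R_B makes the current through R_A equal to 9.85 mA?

R_B ≈ 17.8 Ω

The fraction through R_A equals R_B/(R_A+R_B).
9.85/40.8 = R_B/(R_A + R_B) → R_B = R_A · (0.2414)/(1 − 0.2414) = 55.8 × 0.3183 = 17.76 Ω.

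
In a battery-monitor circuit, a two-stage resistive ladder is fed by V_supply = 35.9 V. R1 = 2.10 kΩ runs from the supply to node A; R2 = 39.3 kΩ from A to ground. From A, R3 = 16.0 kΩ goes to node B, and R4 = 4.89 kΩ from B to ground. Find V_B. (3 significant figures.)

Looking into the second stage from A: R3 + R4 = 20.89 kΩ appears in parallel with R2.
Effective lower resistance at A: R2 ‖ 20.89 = 13.64 kΩ.
So V_A = 35.9 × 0.8666 = 31.11 V.
V_B = V_A × 0.2341 = 7.282 V.

V_B ≈ 7.28 V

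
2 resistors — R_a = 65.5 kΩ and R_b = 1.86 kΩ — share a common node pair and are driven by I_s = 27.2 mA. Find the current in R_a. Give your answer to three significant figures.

I ≈ 0.751 mA

With just two branches, the current splits inversely with resistance.
I(R_a) = 27.2 × 1.86/(65.5 + 1.86) = 27.2 × 0.02761 = 0.7511 mA.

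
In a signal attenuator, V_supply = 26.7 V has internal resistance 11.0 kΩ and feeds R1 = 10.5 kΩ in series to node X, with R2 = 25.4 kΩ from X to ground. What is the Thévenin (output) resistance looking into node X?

R_th ≈ 11.6 kΩ

R1' = 11.0 + 10.5 = 21.50 kΩ (source resistance + R1).
With V_supply suppressed (replaced by a short), R_th = R1' ‖ R2 = (21.50 × 25.4)/(21.50 + 25.4) = 11.64 kΩ.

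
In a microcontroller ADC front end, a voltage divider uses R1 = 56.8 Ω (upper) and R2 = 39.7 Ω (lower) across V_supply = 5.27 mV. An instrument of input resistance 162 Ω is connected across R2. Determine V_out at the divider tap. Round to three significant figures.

First combine the lower leg with the load: R2 ‖ R_L = 31.89 Ω.
Now apply the divider: V_out = 5.27 × 0.3595 = 1.895 mV.

V_out ≈ 1.89 mV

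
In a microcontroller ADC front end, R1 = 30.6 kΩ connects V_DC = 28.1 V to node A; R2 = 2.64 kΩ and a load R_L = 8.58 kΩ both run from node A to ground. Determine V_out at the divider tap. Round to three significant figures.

V_out ≈ 1.74 V

First combine the lower leg with the load: R2 ‖ R_L = 2.019 kΩ.
Voltage divider with the loaded lower leg: V_out = 28.1 × 2.019/(30.6 + 2.019) = 28.1 × 0.06189 = 1.739 V.
(Unloaded it would be 2.23 V; the load pulls it down.)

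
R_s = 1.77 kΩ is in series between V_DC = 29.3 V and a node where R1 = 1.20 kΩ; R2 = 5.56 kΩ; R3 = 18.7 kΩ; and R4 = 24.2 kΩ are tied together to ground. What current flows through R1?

I ≈ 8.25 mA

Equivalent of the parallel group: R_p = 0.9025 kΩ.
Node voltage V_A = V_DC · R_p/(R_s + R_p) = 29.3 × 0.3377 = 9.895 V.
Branch current I = V_A/R1 = 9.895/1.20 = 8.246 mA.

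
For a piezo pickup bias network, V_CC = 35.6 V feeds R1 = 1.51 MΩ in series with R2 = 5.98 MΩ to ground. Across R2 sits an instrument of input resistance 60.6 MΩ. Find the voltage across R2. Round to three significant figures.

First combine the lower leg with the load: R2 ‖ R_L = 5.443 MΩ.
Then V_out = V_CC · R2'/(R1 + R2') = 35.6 × 5.443/6.953 = 27.87 V.

V_out ≈ 27.9 V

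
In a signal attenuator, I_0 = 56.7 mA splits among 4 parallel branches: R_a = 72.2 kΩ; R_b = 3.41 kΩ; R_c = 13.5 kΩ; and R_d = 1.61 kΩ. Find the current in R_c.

I ≈ 4.19 mA

Total conductance ΣG = 1/72.2 + 1/3.41 + 1/13.5 + 1/1.61 = 1.002 (units of 1/kΩ).
Current divider: I(R_c) = I_0 · G_k/ΣG = 56.7 × (0.07407/1.002) = 56.7 × 0.07390 = 4.190 mA.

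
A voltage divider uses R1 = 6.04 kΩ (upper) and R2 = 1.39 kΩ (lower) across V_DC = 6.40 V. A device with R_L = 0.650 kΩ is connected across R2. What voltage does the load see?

V_out ≈ 0.437 V

The load sits in parallel with R2, giving an effective lower resistance R2' = R2·R_L/(R2+R_L) = 0.4429 kΩ.
Then V_out = V_DC · R2'/(R1 + R2') = 6.40 × 0.4429/6.483 = 0.4372 V.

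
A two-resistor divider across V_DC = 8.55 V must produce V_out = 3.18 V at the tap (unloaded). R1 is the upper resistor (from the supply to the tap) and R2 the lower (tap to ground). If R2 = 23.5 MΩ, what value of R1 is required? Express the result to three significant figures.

V_out/V_DC = R2/(R1+R2) = 0.3719.
So R1 = R2 · (V_DC/V_out − 1) = 23.5 × (8.55/3.18 − 1) = 23.5 × 1.689 = 39.68 MΩ.

R1 ≈ 39.7 MΩ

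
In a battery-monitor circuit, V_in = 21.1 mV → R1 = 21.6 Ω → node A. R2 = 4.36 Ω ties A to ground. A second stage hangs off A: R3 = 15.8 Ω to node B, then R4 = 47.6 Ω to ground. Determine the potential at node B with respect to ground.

V_B ≈ 2.52 mV

The second stage (R3 + R4 = 63.40 Ω) loads node A in parallel with R2.
Effective lower resistance at A: R2 ‖ 63.40 = 4.079 Ω.
V_A = 21.1 × 4.079/(21.6 + 4.079) = 3.352 mV.
V_B = V_A × 0.7508 = 2.517 mV.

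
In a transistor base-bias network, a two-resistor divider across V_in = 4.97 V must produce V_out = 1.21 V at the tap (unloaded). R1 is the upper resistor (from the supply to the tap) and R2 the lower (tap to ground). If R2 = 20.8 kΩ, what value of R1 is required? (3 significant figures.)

The divider ratio is R2/(R1+R2) = 1.21/4.97 = 0.2435.
R1 = R2·(1/k − 1) = 20.8 × 3.107 = 64.63 kΩ.

R1 ≈ 64.6 kΩ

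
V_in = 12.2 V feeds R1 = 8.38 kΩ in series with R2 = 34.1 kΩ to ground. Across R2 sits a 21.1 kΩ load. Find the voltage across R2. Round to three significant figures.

The load sits in parallel with R2, giving an effective lower resistance R2' = R2·R_L/(R2+R_L) = 13.03 kΩ.
Voltage divider with the loaded lower leg: V_out = 12.2 × 13.03/(8.38 + 13.03) = 12.2 × 0.6087 = 7.426 V.

V_out ≈ 7.43 V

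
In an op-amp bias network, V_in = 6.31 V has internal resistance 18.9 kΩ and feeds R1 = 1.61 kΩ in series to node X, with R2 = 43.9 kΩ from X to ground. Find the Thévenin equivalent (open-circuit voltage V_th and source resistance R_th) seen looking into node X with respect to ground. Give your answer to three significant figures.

R1' = 18.9 + 1.61 = 20.51 kΩ (source resistance + R1).
Open-circuit (no load on X): V_th = V_in · R2/(R1' + R2) = 6.31 × 43.9/(20.51 + 43.9) = 4.301 V.
Looking into X with the source shorted: R_th = R1'·R2/(R1'+R2) = 20.51 × 43.9/64.41 = 13.98 kΩ.

V_th ≈ 4.30 V, R_th ≈ 14.0 kΩ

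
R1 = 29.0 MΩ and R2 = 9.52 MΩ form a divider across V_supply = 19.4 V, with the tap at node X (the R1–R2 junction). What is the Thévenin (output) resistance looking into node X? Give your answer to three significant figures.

R_th ≈ 7.17 MΩ

With V_supply suppressed (replaced by a short), R_th = R1 ‖ R2 = (29.00 × 9.52)/(29.00 + 9.52) = 7.167 MΩ.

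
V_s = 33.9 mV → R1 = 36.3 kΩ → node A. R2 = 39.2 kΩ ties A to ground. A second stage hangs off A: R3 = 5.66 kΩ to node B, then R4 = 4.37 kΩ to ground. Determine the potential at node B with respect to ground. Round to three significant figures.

Looking into the second stage from A: R3 + R4 = 10.03 kΩ appears in parallel with R2.
Effective lower resistance at A: R2 ‖ 10.03 = 7.987 kΩ.
First divider: V_A = V_s · 7.987/(36.3 + 7.987) = 6.113 mV.
V_B = V_A × 0.4357 = 2.664 mV.

V_B ≈ 2.66 mV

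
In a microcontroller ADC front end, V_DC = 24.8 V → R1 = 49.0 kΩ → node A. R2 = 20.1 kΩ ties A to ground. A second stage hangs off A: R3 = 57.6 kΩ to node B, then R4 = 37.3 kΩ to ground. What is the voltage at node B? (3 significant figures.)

V_B ≈ 2.47 V

Node A sees R2 in parallel with the series input of stage 2, R3 + R4 = 94.90 kΩ.
R2 ‖ (R3+R4) = 16.59 kΩ.
V_A = 24.8 × 16.59/(49.0 + 16.59) = 6.272 V.
Stage 2 is unloaded, so V_B = V_A · R4/(R3+R4) = 6.272 × 37.3/94.90 = 2.465 V.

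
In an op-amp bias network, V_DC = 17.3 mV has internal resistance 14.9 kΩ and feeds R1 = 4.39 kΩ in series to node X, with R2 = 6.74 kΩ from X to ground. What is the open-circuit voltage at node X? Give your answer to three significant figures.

V_th ≈ 4.48 mV

R1' = 14.9 + 4.39 = 19.29 kΩ (source resistance + R1).
With X open, the divider is unloaded: V_th = 17.3 × 6.74/26.03 = 4.480 mV.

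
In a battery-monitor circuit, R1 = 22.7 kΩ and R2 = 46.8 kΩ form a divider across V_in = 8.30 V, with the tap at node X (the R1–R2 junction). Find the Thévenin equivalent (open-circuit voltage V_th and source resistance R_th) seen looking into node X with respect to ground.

V_th ≈ 5.59 V, R_th ≈ 15.3 kΩ

Open-circuit (no load on X): V_th = V_in · R2/(R1 + R2) = 8.30 × 46.8/(22.70 + 46.8) = 5.589 V.
Zeroing V_in shorts the top of R1 to ground, so R_th = R1 ‖ R2 = 15.29 kΩ.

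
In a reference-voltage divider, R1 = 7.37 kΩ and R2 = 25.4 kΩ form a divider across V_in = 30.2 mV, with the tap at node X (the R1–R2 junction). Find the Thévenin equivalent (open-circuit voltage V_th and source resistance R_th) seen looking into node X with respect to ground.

V_th ≈ 23.4 mV, R_th ≈ 5.71 kΩ

With X open, the divider is unloaded: V_th = 30.2 × 25.4/32.77 = 23.41 mV.
With V_in suppressed (replaced by a short), R_th = R1 ‖ R2 = (7.370 × 25.4)/(7.370 + 25.4) = 5.712 kΩ.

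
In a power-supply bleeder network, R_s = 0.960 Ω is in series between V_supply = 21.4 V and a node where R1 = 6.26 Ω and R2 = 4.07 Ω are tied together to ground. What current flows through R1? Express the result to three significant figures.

I ≈ 2.46 A

Parallel bank: R_p = 1/(1/6.26 + 1/4.07) = 2.466 Ω.
Node voltage V_A = V_supply · R_p/(R_s + R_p) = 21.4 × 0.7198 = 15.40 V.
Branch current I = V_A/R1 = 15.40/6.26 = 2.461 A.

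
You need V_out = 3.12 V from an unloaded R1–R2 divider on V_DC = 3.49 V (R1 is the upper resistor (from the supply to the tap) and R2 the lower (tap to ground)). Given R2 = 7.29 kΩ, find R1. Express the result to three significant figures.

R1 ≈ 0.865 kΩ

Required fraction k = V_out/V_DC = 0.8940.
So R1 = R2 · (V_DC/V_out − 1) = 7.29 × (3.49/3.12 − 1) = 7.29 × 0.1186 = 0.8645 kΩ.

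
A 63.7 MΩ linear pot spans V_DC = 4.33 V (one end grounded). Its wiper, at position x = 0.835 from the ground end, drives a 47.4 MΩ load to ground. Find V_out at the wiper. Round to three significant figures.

Split the track: R_lower = x·R_p = 53.19 MΩ, R_upper = (1−x)·R_p = 10.51 MΩ.
Lower segment in parallel with the load: 53.19 ‖ 47.4 = 25.06 MΩ.
Then V_out = V_DC · 25.06/(10.51 + 25.06) = 3.051 V.

V_out ≈ 3.05 V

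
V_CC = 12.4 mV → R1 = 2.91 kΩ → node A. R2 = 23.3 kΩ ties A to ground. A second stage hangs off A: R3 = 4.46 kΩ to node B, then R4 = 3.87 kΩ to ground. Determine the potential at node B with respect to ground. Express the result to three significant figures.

V_B ≈ 3.91 mV

Looking into the second stage from A: R3 + R4 = 8.330 kΩ appears in parallel with R2.
Effective lower resistance at A: R2 ‖ 8.330 = 6.136 kΩ.
So V_A = 12.4 × 0.6783 = 8.411 mV.
Stage 2 is unloaded, so V_B = V_A · R4/(R3+R4) = 8.411 × 3.87/8.330 = 3.908 mV.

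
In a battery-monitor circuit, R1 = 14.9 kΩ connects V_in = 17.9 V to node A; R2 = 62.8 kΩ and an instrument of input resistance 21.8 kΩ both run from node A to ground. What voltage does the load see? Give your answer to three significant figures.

V_out ≈ 9.32 V

R2 ‖ R_L = (62.8 × 21.8)/(62.8 + 21.8) = 16.18 kΩ.
Then V_out = V_in · R2'/(R1 + R2') = 17.9 × 16.18/31.08 = 9.319 V.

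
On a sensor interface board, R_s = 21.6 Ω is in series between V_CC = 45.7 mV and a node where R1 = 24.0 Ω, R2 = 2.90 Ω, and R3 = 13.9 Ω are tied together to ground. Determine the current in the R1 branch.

I ≈ 0.175 mA

Combine the parallel branches: R_p = (1/24.0 + 1/2.90 + 1/13.9)⁻¹ = 2.181 Ω.
V_A by voltage divider: V_A = 45.7 × 2.181/(21.6 + 2.181) = 4.192 mV.
I(R1) = V_A / R1 = 4.192/24.0 = 0.1747 mA.
(Equivalently: I_total = 1.922 mA, then current-divider fraction G_k/ΣG = 0.09089.)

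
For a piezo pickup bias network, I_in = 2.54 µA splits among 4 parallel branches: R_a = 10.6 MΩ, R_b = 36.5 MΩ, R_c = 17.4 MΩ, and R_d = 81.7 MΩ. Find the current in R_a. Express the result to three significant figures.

I ≈ 1.25 µA

ΣG = 1/10.6 + 1/36.5 + 1/17.4 + 1/81.7 = 0.1914.
By the current-divider rule, I = I_in · G_k/ΣG = 2.54 × 0.4928 = 1.252 µA.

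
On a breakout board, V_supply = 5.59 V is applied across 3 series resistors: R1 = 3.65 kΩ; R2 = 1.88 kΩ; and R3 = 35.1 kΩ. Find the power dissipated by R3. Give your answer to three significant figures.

The common current is I = 5.59/40.63 = 0.1376 mA.
P(R3) = I²·R3 = (0.1376)² × 35.1 = 0.6644 mW.

P ≈ 0.664 mW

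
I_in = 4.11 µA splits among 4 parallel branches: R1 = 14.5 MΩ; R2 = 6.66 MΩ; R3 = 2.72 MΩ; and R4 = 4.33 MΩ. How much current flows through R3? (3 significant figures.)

I ≈ 1.85 µA

ΣG = 1/14.5 + 1/6.66 + 1/2.72 + 1/4.33 = 0.8177.
R3 takes the fraction G_k/ΣG = 0.3676/0.8177 = 0.4496, so I = 4.11 × 0.4496 = 1.848 µA.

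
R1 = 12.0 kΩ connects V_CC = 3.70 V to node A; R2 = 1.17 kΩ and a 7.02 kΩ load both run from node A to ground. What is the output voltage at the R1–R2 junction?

V_out ≈ 0.285 V

The load sits in parallel with R2, giving an effective lower resistance R2' = R2·R_L/(R2+R_L) = 1.003 kΩ.
Now apply the divider: V_out = 3.70 × 0.07713 = 0.2854 V.
(Unloaded it would be 0.329 V; the load pulls it down.)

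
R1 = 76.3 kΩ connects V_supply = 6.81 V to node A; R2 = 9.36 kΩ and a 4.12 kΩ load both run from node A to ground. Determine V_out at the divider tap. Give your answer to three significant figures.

R2 ‖ R_L = (9.36 × 4.12)/(9.36 + 4.12) = 2.861 kΩ.
Now apply the divider: V_out = 6.81 × 0.03614 = 0.2461 V.
(Unloaded it would be 0.744 V; the load pulls it down.)

V_out ≈ 0.246 V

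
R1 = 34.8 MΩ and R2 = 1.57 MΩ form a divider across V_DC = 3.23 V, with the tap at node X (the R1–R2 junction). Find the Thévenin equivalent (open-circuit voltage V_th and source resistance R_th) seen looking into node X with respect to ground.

V_th ≈ 0.139 V, R_th ≈ 1.50 MΩ

V_th is the unloaded tap voltage: V_DC · R2/(R1+R2) = 3.23 × 0.04317 = 0.1394 V.
Zeroing V_DC shorts the top of R1 to ground, so R_th = R1 ‖ R2 = 1.502 MΩ.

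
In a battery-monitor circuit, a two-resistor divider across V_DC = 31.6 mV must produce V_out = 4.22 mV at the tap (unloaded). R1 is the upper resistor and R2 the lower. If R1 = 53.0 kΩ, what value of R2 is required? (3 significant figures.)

V_out/V_DC = R2/(R1+R2) = 0.1335.
Rearranging, R2 = R1·k/(1−k) = 53.0 × 0.1541 = 8.169 kΩ.

R2 ≈ 8.17 kΩ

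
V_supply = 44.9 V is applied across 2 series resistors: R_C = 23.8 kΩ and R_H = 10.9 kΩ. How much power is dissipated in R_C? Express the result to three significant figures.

P ≈ 39.8 mW

ΣR = 34.70 kΩ → I = 44.9/34.70 = 1.294 mA.
V(R_C) = I·R = 30.80 V; P = V·I = 30.80 × 1.294 = 39.85 mW.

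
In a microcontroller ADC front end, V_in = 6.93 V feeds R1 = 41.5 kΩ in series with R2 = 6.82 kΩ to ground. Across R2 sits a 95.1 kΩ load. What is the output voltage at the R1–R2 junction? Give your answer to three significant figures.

The load sits in parallel with R2, giving an effective lower resistance R2' = R2·R_L/(R2+R_L) = 6.364 kΩ.
Then V_out = V_in · R2'/(R1 + R2') = 6.93 × 6.364/47.86 = 0.9214 V.

V_out ≈ 0.921 V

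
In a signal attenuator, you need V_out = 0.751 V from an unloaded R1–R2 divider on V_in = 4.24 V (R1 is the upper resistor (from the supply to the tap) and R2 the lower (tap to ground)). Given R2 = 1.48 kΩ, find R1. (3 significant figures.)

Required fraction k = V_out/V_in = 0.1771.
R1 = R2·(1/k − 1) = 1.48 × 4.646 = 6.876 kΩ.

R1 ≈ 6.88 kΩ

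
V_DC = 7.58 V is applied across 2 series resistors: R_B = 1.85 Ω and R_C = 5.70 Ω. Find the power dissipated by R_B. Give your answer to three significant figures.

P ≈ 1.86 W

ΣR = 7.550 Ω → I = 7.58/7.550 = 1.004 A.
P = I²R = 1.008 × 1.85 = 1.865 W.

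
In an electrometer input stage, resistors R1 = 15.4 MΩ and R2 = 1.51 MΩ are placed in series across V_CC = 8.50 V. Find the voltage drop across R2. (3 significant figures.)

ΣR = 15.4 + 1.51 = 16.91 MΩ.
Voltage divider: V = V_CC · (1.510 / 16.91) = 8.50 × 0.08930 = 0.7590 V.

V ≈ 0.759 V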